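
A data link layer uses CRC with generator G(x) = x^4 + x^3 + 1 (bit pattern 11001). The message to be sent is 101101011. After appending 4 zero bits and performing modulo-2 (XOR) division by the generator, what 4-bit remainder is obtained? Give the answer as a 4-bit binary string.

Append 4 zeros: 1011010110000. Divide by 11001 (XOR where the leading bit is 1):
  pos 0: 10110 XOR 11001 = 01111
  pos 1: 11111 XOR 11001 = 00110
  pos 3: 11001 XOR 11001 = 00000
  pos 8: 10000 XOR 11001 = 01001
Remainder (last 4 bits) = 1001. This is the CRC / FCS.

1001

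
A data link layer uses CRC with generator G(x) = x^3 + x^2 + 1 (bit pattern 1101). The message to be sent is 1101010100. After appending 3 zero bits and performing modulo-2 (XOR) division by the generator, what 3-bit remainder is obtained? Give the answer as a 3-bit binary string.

010

Append 3 zeros: 1101010100000. Divide by 1101 (XOR where the leading bit is 1):
  pos 0: 1101 XOR 1101 = 0000
  pos 5: 1010 XOR 1101 = 0111
  pos 6: 1110 XOR 1101 = 0011
  pos 8: 1100 XOR 1101 = 0001
Remainder (last 3 bits) = 010. This is the CRC / FCS.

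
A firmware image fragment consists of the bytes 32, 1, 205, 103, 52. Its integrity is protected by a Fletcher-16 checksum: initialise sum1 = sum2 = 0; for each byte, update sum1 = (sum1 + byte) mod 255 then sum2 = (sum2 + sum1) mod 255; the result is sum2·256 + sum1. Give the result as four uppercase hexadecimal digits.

Running sums (mod 255):
  after byte 0 (32): sum1=32, sum2=32
  after byte 1 (1): sum1=33, sum2=65
  after byte 2 (205): sum1=238, sum2=48
  after byte 3 (103): sum1=86, sum2=134
  after byte 4 (52): sum1=138, sum2=17
Checksum = sum2·256 + sum1 = 17·256 + 138 = 4490 = 0x118A.

118A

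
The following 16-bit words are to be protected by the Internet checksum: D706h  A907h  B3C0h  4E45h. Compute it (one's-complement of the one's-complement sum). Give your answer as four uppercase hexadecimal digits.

7DEB

One's-complement addition (fold any carry out of bit 15 back into bit 0):
  0xD706 + 0xA907 = 0x1800D → wrap carry → 0x800E
  0x800E + 0xB3C0 = 0x133CE → wrap carry → 0x33CF
  0x33CF + 0x4E45 = 0x08214
One's-complement sum = 0x8214.
Checksum = ~0x8214 & 0xFFFF = 0x7DEB.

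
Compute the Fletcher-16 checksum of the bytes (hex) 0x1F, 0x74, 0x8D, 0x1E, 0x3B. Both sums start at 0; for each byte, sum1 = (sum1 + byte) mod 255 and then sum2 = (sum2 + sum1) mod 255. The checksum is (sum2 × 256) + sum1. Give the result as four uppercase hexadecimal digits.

Running sums (mod 255):
  after byte 0 (0x1F): sum1=31, sum2=31
  after byte 1 (0x74): sum1=147, sum2=178
  after byte 2 (0x8D): sum1=33, sum2=211
  after byte 3 (0x1E): sum1=63, sum2=19
  after byte 4 (0x3B): sum1=122, sum2=141
Checksum = sum2·256 + sum1 = 141·256 + 122 = 36218 = 0x8D7A.

8D7A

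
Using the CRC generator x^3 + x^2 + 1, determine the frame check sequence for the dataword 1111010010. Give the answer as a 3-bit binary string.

Append 3 zeros: 1111010010000. Divide by 1101 (XOR where the leading bit is 1):
  pos 0: 1111 XOR 1101 = 0010
  pos 2: 1001 XOR 1101 = 0100
  pos 3: 1000 XOR 1101 = 0101
  pos 4: 1010 XOR 1101 = 0111
  pos 5: 1111 XOR 1101 = 0010
  pos 7: 1000 XOR 1101 = 0101
  pos 8: 1010 XOR 1101 = 0111
  pos 9: 1110 XOR 1101 = 0011
Remainder (last 3 bits) = 011. This is the CRC / FCS.

011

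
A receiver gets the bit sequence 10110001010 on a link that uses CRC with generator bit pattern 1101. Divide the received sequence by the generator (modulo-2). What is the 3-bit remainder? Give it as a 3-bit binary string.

Modulo-2 division of 10110001010 by 1101:
  pos 0: 1011 XOR 1101 = 0110
  pos 1: 1100 XOR 1101 = 0001
  pos 4: 1001 XOR 1101 = 0100
  pos 5: 1000 XOR 1101 = 0101
  pos 6: 1011 XOR 1101 = 0110
  pos 7: 1100 XOR 1101 = 0001
Remainder = 001 (nonzero — an error is detected).

001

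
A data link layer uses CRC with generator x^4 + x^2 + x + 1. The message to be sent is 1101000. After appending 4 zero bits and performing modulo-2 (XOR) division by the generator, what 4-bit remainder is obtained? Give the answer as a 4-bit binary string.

Append 4 zeros: 11010000000. Divide by 10111 (XOR where the leading bit is 1):
  pos 0: 11010 XOR 10111 = 01101
  pos 1: 11010 XOR 10111 = 01101
  pos 2: 11010 XOR 10111 = 01101
  pos 3: 11010 XOR 10111 = 01101
  pos 4: 11010 XOR 10111 = 01101
  pos 5: 11010 XOR 10111 = 01101
  pos 6: 11010 XOR 10111 = 01101
Remainder (last 4 bits) = 1101. This is the CRC / FCS.

1101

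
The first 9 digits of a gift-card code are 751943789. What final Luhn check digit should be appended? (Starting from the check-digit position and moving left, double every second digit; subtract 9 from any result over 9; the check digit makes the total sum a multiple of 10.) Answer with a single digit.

6

Partial digits right→left: 9 8 7 3 4 9 1 5 7
Double every second digit counting from the check-digit position (so the 1st, 3rd, 5th, ... of the partial from the right).
  doubled (with −9 where >9): 9 5 8 2 5 → sum 29
  kept as-is: 8 3 9 5 → sum 25
Total = 29 + 25 = 54.
Check digit = (10 − (54 mod 10)) mod 10 = 6.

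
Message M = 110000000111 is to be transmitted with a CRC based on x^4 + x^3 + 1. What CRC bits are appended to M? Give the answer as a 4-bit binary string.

0000

Append 4 zeros: 1100000001110000. Divide by 11001 (XOR where the leading bit is 1):
  pos 0: 11000 XOR 11001 = 00001
  pos 4: 10000 XOR 11001 = 01001
  pos 5: 10011 XOR 11001 = 01010
  pos 6: 10101 XOR 11001 = 01100
  pos 7: 11001 XOR 11001 = 00000
Remainder (last 4 bits) = 0000. This is the CRC / FCS.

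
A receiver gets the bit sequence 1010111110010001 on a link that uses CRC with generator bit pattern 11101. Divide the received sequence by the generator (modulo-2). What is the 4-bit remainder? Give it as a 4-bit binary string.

0010

Modulo-2 division of 1010111110010001 by 11101:
  pos 0: 10101 XOR 11101 = 01000
  pos 1: 10001 XOR 11101 = 01100
  pos 2: 11001 XOR 11101 = 00100
  pos 4: 10011 XOR 11101 = 01110
  pos 5: 11100 XOR 11101 = 00001
  pos 9: 10100 XOR 11101 = 01001
  pos 10: 10010 XOR 11101 = 01111
  pos 11: 11111 XOR 11101 = 00010
Remainder = 0010 (nonzero — an error is detected).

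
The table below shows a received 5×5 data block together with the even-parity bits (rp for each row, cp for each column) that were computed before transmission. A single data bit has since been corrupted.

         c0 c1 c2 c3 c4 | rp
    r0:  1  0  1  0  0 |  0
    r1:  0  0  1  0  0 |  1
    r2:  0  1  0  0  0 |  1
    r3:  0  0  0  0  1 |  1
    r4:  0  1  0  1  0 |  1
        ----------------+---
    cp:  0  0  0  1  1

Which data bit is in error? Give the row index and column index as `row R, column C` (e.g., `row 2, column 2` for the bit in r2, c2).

Recompute each row's even parity and compare to rp:
  r0: data parity 0, sent rp 0 → ok
  r1: data parity 1, sent rp 1 → ok
  r2: data parity 1, sent rp 1 → ok
  r3: data parity 1, sent rp 1 → ok
  r4: data parity 0, sent rp 1 → mismatch
Recompute each column's even parity and compare to cp:
  c0: data parity 1, sent cp 0 → mismatch
  c1: data parity 0, sent cp 0 → ok
  c2: data parity 0, sent cp 0 → ok
  c3: data parity 1, sent cp 1 → ok
  c4: data parity 1, sent cp 1 → ok
Exactly one row (r4) and one column (c0) fail → the flipped bit is at their intersection.

row 4, column 0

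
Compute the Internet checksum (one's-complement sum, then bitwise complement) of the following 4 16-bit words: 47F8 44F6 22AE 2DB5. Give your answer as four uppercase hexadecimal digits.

22AE

One's-complement addition (fold any carry out of bit 15 back into bit 0):
  0x47F8 + 0x44F6 = 0x08CEE
  0x8CEE + 0x22AE = 0x0AF9C
  0xAF9C + 0x2DB5 = 0x0DD51
One's-complement sum = 0xDD51.
Checksum = ~0xDD51 & 0xFFFF = 0x22AE.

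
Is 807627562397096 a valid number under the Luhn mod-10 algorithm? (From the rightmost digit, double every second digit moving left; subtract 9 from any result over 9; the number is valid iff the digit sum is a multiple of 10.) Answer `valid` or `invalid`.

valid

From the right, keep odd positions and double even positions (subtract 9 from any doubled value over 9):
  doubled (positions 2,4,...): 9 5 6 3 5 3 0 → sum 31
  kept (positions 1,3,...): 6 0 9 2 5 2 7 8 → sum 39
Total = 70.
70 mod 10 = 0, so the number is valid.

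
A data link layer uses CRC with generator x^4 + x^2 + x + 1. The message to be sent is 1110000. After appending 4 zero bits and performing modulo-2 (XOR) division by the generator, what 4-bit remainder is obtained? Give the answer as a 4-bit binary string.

Append 4 zeros: 11100000000. Divide by 10111 (XOR where the leading bit is 1):
  pos 0: 11100 XOR 10111 = 01011
  pos 1: 10110 XOR 10111 = 00001
  pos 5: 10000 XOR 10111 = 00111
Remainder (last 4 bits) = 1110. This is the CRC / FCS.

1110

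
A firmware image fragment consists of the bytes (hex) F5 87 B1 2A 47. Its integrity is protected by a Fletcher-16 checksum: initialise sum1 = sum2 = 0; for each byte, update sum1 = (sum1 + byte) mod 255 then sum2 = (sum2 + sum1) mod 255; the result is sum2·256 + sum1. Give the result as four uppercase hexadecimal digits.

9CA0

Running sums (mod 255):
  after byte 0 (F5): sum1=245, sum2=245
  after byte 1 (87): sum1=125, sum2=115
  after byte 2 (B1): sum1=47, sum2=162
  after byte 3 (2A): sum1=89, sum2=251
  after byte 4 (47): sum1=160, sum2=156
Checksum = sum2·256 + sum1 = 156·256 + 160 = 40096 = 0x9CA0.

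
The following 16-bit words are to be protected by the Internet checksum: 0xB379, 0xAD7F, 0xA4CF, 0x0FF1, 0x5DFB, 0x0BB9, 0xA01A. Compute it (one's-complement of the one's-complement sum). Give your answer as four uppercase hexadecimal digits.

E076

One's-complement addition (fold any carry out of bit 15 back into bit 0):
  0xB379 + 0xAD7F = 0x160F8 → wrap carry → 0x60F9
  0x60F9 + 0xA4CF = 0x105C8 → wrap carry → 0x05C9
  0x05C9 + 0x0FF1 = 0x015BA
  0x15BA + 0x5DFB = 0x073B5
  0x73B5 + 0x0BB9 = 0x07F6E
  0x7F6E + 0xA01A = 0x11F88 → wrap carry → 0x1F89
One's-complement sum = 0x1F89.
Checksum = ~0x1F89 & 0xFFFF = 0xE076.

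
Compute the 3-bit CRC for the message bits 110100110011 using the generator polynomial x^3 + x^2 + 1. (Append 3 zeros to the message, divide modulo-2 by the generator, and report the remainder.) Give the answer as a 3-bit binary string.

Append 3 zeros: 110100110011000. Divide by 1101 (XOR where the leading bit is 1):
  pos 0: 1101 XOR 1101 = 0000
  pos 6: 1100 XOR 1101 = 0001
  pos 9: 1110 XOR 1101 = 0011
  pos 11: 1100 XOR 1101 = 0001
Remainder (last 3 bits) = 001. This is the CRC / FCS.

001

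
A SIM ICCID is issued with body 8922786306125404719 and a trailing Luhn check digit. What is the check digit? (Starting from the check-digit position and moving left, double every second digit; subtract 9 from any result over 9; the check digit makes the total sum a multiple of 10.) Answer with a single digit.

5

Partial digits right→left: 9 1 7 4 0 4 5 2 1 6 0 3 6 8 7 2 2 9 8
Double every second digit counting from the check-digit position (so the 1st, 3rd, 5th, ... of the partial from the right).
  doubled (with −9 where >9): 9 5 0 1 2 0 3 5 4 7 → sum 36
  kept as-is: 1 4 4 2 6 3 8 2 9 → sum 39
Total = 36 + 39 = 75.
Check digit = (10 − (75 mod 10)) mod 10 = 5.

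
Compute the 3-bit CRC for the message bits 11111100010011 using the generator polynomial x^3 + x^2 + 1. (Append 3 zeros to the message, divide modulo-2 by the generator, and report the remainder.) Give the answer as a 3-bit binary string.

Append 3 zeros: 11111100010011000. Divide by 1101 (XOR where the leading bit is 1):
  pos 0: 1111 XOR 1101 = 0010
  pos 2: 1011 XOR 1101 = 0110
  pos 3: 1100 XOR 1101 = 0001
  pos 6: 1001 XOR 1101 = 0100
  pos 7: 1000 XOR 1101 = 0101
  pos 8: 1010 XOR 1101 = 0111
  pos 9: 1111 XOR 1101 = 0010
  pos 11: 1010 XOR 1101 = 0111
  pos 12: 1110 XOR 1101 = 0011
Remainder (last 3 bits) = 110. This is the CRC / FCS.

110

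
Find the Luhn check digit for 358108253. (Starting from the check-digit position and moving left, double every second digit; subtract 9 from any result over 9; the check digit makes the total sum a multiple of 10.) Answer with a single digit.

8

Partial digits right→left: 3 5 2 8 0 1 8 5 3
Double every second digit counting from the check-digit position (so the 1st, 3rd, 5th, ... of the partial from the right).
  doubled (with −9 where >9): 6 4 0 7 6 → sum 23
  kept as-is: 5 8 1 5 → sum 19
Total = 23 + 19 = 42.
Check digit = (10 − (42 mod 10)) mod 10 = 8.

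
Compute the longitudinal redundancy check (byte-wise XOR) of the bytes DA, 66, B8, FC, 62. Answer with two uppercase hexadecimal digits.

9A

XOR the bytes together:
  start with 0xDA
  0xDA ⊕ 0x66 = 0xBC
  0xBC ⊕ 0xB8 = 0x04
  0x04 ⊕ 0xFC = 0xF8
  0xF8 ⊕ 0x62 = 0x9A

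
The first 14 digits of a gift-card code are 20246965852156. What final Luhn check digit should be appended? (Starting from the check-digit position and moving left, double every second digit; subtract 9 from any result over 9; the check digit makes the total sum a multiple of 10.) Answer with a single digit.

5

Partial digits right→left: 6 5 1 2 5 8 5 6 9 6 4 2 0 2
Double every second digit counting from the check-digit position (so the 1st, 3rd, 5th, ... of the partial from the right).
  doubled (with −9 where >9): 3 2 1 1 9 8 0 → sum 24
  kept as-is: 5 2 8 6 6 2 2 → sum 31
Total = 24 + 31 = 55.
Check digit = (10 − (55 mod 10)) mod 10 = 5.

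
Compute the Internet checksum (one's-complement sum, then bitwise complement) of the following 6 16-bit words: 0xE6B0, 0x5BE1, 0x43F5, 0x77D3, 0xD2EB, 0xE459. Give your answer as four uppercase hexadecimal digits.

4A5F

One's-complement addition (fold any carry out of bit 15 back into bit 0):
  0xE6B0 + 0x5BE1 = 0x14291 → wrap carry → 0x4292
  0x4292 + 0x43F5 = 0x08687
  0x8687 + 0x77D3 = 0x0FE5A
  0xFE5A + 0xD2EB = 0x1D145 → wrap carry → 0xD146
  0xD146 + 0xE459 = 0x1B59F → wrap carry → 0xB5A0
One's-complement sum = 0xB5A0.
Checksum = ~0xB5A0 & 0xFFFF = 0x4A5F.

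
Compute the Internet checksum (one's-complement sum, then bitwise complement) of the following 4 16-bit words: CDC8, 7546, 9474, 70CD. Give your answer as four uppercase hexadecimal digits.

One's-complement addition (fold any carry out of bit 15 back into bit 0):
  0xCDC8 + 0x7546 = 0x1430E → wrap carry → 0x430F
  0x430F + 0x9474 = 0x0D783
  0xD783 + 0x70CD = 0x14850 → wrap carry → 0x4851
One's-complement sum = 0x4851.
Checksum = ~0x4851 & 0xFFFF = 0xB7AE.

B7AE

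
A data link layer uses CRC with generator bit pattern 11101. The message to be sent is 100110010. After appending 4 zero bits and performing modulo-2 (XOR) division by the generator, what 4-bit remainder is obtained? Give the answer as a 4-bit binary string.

Append 4 zeros: 1001100100000. Divide by 11101 (XOR where the leading bit is 1):
  pos 0: 10011 XOR 11101 = 01110
  pos 1: 11100 XOR 11101 = 00001
  pos 5: 10100 XOR 11101 = 01001
  pos 6: 10010 XOR 11101 = 01111
  pos 7: 11110 XOR 11101 = 00011
Remainder (last 4 bits) = 0110. This is the CRC / FCS.

0110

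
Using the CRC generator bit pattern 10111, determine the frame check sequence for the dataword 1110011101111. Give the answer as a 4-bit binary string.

Append 4 zeros: 11100111011110000. Divide by 10111 (XOR where the leading bit is 1):
  pos 0: 11100 XOR 10111 = 01011
  pos 1: 10111 XOR 10111 = 00000
  pos 6: 11011 XOR 10111 = 01100
  pos 7: 11001 XOR 10111 = 01110
  pos 8: 11101 XOR 10111 = 01010
  pos 9: 10100 XOR 10111 = 00011
  pos 12: 11000 XOR 10111 = 01111
Remainder (last 4 bits) = 1111. This is the CRC / FCS.

1111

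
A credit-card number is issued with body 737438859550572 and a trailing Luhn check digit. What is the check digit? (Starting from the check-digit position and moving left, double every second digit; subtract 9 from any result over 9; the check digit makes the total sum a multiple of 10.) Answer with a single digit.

Partial digits right→left: 2 7 5 0 5 5 9 5 8 8 3 4 7 3 7
Double every second digit counting from the check-digit position (so the 1st, 3rd, 5th, ... of the partial from the right).
  doubled (with −9 where >9): 4 1 1 9 7 6 5 5 → sum 38
  kept as-is: 7 0 5 5 8 4 3 → sum 32
Total = 38 + 32 = 70.
Check digit = (10 − (70 mod 10)) mod 10 = 0.

0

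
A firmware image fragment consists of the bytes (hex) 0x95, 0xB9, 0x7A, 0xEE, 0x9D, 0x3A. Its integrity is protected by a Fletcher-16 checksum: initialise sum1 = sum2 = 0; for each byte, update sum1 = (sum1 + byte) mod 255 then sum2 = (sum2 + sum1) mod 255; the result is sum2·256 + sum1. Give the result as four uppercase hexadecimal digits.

4E90

Running sums (mod 255):
  after byte 0 (0x95): sum1=149, sum2=149
  after byte 1 (0xB9): sum1=79, sum2=228
  after byte 2 (0x7A): sum1=201, sum2=174
  after byte 3 (0xEE): sum1=184, sum2=103
  after byte 4 (0x9D): sum1=86, sum2=189
  after byte 5 (0x3A): sum1=144, sum2=78
Checksum = sum2·256 + sum1 = 78·256 + 144 = 20112 = 0x4E90.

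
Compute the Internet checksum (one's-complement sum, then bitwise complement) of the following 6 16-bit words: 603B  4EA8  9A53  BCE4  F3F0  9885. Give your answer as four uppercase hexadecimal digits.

6D6D

One's-complement addition (fold any carry out of bit 15 back into bit 0):
  0x603B + 0x4EA8 = 0x0AEE3
  0xAEE3 + 0x9A53 = 0x14936 → wrap carry → 0x4937
  0x4937 + 0xBCE4 = 0x1061B → wrap carry → 0x061C
  0x061C + 0xF3F0 = 0x0FA0C
  0xFA0C + 0x9885 = 0x19291 → wrap carry → 0x9292
One's-complement sum = 0x9292.
Checksum = ~0x9292 & 0xFFFF = 0x6D6D.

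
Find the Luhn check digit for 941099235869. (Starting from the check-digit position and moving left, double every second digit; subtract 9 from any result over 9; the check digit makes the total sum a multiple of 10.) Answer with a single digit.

Partial digits right→left: 9 6 8 5 3 2 9 9 0 1 4 9
Double every second digit counting from the check-digit position (so the 1st, 3rd, 5th, ... of the partial from the right).
  doubled (with −9 where >9): 9 7 6 9 0 8 → sum 39
  kept as-is: 6 5 2 9 1 9 → sum 32
Total = 39 + 32 = 71.
Check digit = (10 − (71 mod 10)) mod 10 = 9.

9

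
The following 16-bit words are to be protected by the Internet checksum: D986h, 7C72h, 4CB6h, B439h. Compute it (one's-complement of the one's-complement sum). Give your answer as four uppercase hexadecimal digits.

A916

One's-complement addition (fold any carry out of bit 15 back into bit 0):
  0xD986 + 0x7C72 = 0x155F8 → wrap carry → 0x55F9
  0x55F9 + 0x4CB6 = 0x0A2AF
  0xA2AF + 0xB439 = 0x156E8 → wrap carry → 0x56E9
One's-complement sum = 0x56E9.
Checksum = ~0x56E9 & 0xFFFF = 0xA916.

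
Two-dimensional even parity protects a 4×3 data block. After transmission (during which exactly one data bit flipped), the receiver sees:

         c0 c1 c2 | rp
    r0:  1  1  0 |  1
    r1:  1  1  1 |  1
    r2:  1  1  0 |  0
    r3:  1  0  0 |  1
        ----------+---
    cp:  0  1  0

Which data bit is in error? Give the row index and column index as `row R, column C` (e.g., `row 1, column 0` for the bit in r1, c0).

row 0, column 2

Recompute each row's even parity and compare to rp:
  r0: data parity 0, sent rp 1 → mismatch
  r1: data parity 1, sent rp 1 → ok
  r2: data parity 0, sent rp 0 → ok
  r3: data parity 1, sent rp 1 → ok
Recompute each column's even parity and compare to cp:
  c0: data parity 0, sent cp 0 → ok
  c1: data parity 1, sent cp 1 → ok
  c2: data parity 1, sent cp 0 → mismatch
Exactly one row (r0) and one column (c2) fail → the flipped bit is at their intersection.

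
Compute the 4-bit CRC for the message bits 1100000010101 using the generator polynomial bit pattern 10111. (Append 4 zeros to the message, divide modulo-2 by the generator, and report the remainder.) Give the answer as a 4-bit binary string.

Append 4 zeros: 11000000101010000. Divide by 10111 (XOR where the leading bit is 1):
  pos 0: 11000 XOR 10111 = 01111
  pos 1: 11110 XOR 10111 = 01001
  pos 2: 10010 XOR 10111 = 00101
  pos 4: 10101 XOR 10111 = 00010
  pos 7: 10010 XOR 10111 = 00101
  pos 9: 10110 XOR 10111 = 00001
Remainder (last 4 bits) = 1000. This is the CRC / FCS.

1000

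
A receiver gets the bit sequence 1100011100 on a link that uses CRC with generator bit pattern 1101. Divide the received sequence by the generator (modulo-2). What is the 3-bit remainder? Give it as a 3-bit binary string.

000

Modulo-2 division of 1100011100 by 1101:
  pos 0: 1100 XOR 1101 = 0001
  pos 3: 1011 XOR 1101 = 0110
  pos 4: 1101 XOR 1101 = 0000
Remainder = 000 (zero — the frame passes the CRC check).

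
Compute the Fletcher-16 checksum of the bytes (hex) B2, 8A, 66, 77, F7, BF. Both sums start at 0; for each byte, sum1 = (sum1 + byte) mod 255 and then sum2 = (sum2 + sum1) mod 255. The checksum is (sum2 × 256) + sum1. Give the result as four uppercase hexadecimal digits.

94D2

Running sums (mod 255):
  after byte 0 (B2): sum1=178, sum2=178
  after byte 1 (8A): sum1=61, sum2=239
  after byte 2 (66): sum1=163, sum2=147
  after byte 3 (77): sum1=27, sum2=174
  after byte 4 (F7): sum1=19, sum2=193
  after byte 5 (BF): sum1=210, sum2=148
Checksum = sum2·256 + sum1 = 148·256 + 210 = 38098 = 0x94D2.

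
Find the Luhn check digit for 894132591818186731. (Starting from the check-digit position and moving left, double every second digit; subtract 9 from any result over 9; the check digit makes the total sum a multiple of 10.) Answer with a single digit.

6

Partial digits right→left: 1 3 7 6 8 1 8 1 8 1 9 5 2 3 1 4 9 8
Double every second digit counting from the check-digit position (so the 1st, 3rd, 5th, ... of the partial from the right).
  doubled (with −9 where >9): 2 5 7 7 7 9 4 2 9 → sum 52
  kept as-is: 3 6 1 1 1 5 3 4 8 → sum 32
Total = 52 + 32 = 84.
Check digit = (10 − (84 mod 10)) mod 10 = 6.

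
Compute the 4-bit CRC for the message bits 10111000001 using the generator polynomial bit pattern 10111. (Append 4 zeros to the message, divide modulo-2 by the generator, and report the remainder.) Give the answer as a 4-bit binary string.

Append 4 zeros: 101110000010000. Divide by 10111 (XOR where the leading bit is 1):
  pos 0: 10111 XOR 10111 = 00000
  pos 10: 10000 XOR 10111 = 00111
Remainder (last 4 bits) = 0111. This is the CRC / FCS.

0111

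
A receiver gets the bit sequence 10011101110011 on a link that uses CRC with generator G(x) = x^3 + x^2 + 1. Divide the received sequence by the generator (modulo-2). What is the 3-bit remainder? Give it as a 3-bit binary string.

Modulo-2 division of 10011101110011 by 1101:
  pos 0: 1001 XOR 1101 = 0100
  pos 1: 1001 XOR 1101 = 0100
  pos 2: 1001 XOR 1101 = 0100
  pos 3: 1000 XOR 1101 = 0101
  pos 4: 1011 XOR 1101 = 0110
  pos 5: 1101 XOR 1101 = 0000
  pos 9: 1001 XOR 1101 = 0100
  pos 10: 1001 XOR 1101 = 0100
Remainder = 100 (nonzero — an error is detected).

100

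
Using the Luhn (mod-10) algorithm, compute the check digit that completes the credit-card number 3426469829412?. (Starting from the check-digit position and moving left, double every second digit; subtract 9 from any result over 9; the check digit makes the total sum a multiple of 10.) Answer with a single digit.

Partial digits right→left: 2 1 4 9 2 8 9 6 4 6 2 4 3
Double every second digit counting from the check-digit position (so the 1st, 3rd, 5th, ... of the partial from the right).
  doubled (with −9 where >9): 4 8 4 9 8 4 6 → sum 43
  kept as-is: 1 9 8 6 6 4 → sum 34
Total = 43 + 34 = 77.
Check digit = (10 − (77 mod 10)) mod 10 = 3.

3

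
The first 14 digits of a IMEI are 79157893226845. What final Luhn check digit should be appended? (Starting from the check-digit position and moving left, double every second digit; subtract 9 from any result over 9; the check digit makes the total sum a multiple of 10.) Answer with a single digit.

9

Partial digits right→left: 5 4 8 6 2 2 3 9 8 7 5 1 9 7
Double every second digit counting from the check-digit position (so the 1st, 3rd, 5th, ... of the partial from the right).
  doubled (with −9 where >9): 1 7 4 6 7 1 9 → sum 35
  kept as-is: 4 6 2 9 7 1 7 → sum 36
Total = 35 + 36 = 71.
Check digit = (10 − (71 mod 10)) mod 10 = 9.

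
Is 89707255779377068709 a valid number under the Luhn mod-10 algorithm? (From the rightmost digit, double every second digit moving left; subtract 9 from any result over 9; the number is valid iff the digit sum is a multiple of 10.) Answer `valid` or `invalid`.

invalid

From the right, keep odd positions and double even positions (subtract 9 from any doubled value over 9):
  doubled (positions 2,4,...): 0 7 0 5 9 5 1 5 5 7 → sum 44
  kept (positions 1,3,...): 9 7 6 7 3 7 5 2 0 9 → sum 55
Total = 99.
99 mod 10 = 9, so the number is invalid.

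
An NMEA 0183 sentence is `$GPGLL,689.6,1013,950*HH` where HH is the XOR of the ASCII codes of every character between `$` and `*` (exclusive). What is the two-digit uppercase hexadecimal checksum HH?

6C

XOR the ASCII codes of the payload characters:
  'G' = 0x47 → acc = 0x47
  'P' = 0x50 → acc = 0x17
  'G' = 0x47 → acc = 0x50
  'L' = 0x4C → acc = 0x1C
  'L' = 0x4C → acc = 0x50
  ',' = 0x2C → acc = 0x7C
  '6' = 0x36 → acc = 0x4A
  '8' = 0x38 → acc = 0x72
  '9' = 0x39 → acc = 0x4B
  '.' = 0x2E → acc = 0x65
  '6' = 0x36 → acc = 0x53
  ',' = 0x2C → acc = 0x7F
  '1' = 0x31 → acc = 0x4E
  '0' = 0x30 → acc = 0x7E
  '1' = 0x31 → acc = 0x4F
  '3' = 0x33 → acc = 0x7C
  ',' = 0x2C → acc = 0x50
  '9' = 0x39 → acc = 0x69
  '5' = 0x35 → acc = 0x5C
  '0' = 0x30 → acc = 0x6C
Checksum = 0x6C.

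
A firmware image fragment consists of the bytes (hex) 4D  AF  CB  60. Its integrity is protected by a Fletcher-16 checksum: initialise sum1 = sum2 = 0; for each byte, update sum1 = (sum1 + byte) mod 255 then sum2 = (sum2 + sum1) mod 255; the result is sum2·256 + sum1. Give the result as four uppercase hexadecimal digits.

3C29

Running sums (mod 255):
  after byte 0 (4D): sum1=77, sum2=77
  after byte 1 (AF): sum1=252, sum2=74
  after byte 2 (CB): sum1=200, sum2=19
  after byte 3 (60): sum1=41, sum2=60
Checksum = sum2·256 + sum1 = 60·256 + 41 = 15401 = 0x3C29.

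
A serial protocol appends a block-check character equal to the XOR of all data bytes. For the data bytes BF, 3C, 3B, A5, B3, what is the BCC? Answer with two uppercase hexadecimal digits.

XOR the bytes together:
  start with 0xBF
  0xBF ⊕ 0x3C = 0x83
  0x83 ⊕ 0x3B = 0xB8
  0xB8 ⊕ 0xA5 = 0x1D
  0x1D ⊕ 0xB3 = 0xAE

AE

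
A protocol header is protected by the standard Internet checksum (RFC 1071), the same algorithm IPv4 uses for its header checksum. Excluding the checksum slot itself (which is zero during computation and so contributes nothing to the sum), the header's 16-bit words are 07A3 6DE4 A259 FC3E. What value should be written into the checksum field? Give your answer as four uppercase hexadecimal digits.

One's-complement addition (fold any carry out of bit 15 back into bit 0):
  0x07A3 + 0x6DE4 = 0x07587
  0x7587 + 0xA259 = 0x117E0 → wrap carry → 0x17E1
  0x17E1 + 0xFC3E = 0x1141F → wrap carry → 0x1420
One's-complement sum = 0x1420.
Checksum = ~0x1420 & 0xFFFF = 0xEBDF.

EBDF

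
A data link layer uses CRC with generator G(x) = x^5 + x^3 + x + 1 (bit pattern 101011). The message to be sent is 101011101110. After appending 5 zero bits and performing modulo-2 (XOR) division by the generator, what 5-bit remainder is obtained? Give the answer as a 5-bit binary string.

Append 5 zeros: 10101110111000000. Divide by 101011 (XOR where the leading bit is 1):
  pos 0: 101011 XOR 101011 = 000000
  pos 6: 101110 XOR 101011 = 000101
  pos 9: 101000 XOR 101011 = 000011
Remainder (last 5 bits) = 01100. This is the CRC / FCS.

01100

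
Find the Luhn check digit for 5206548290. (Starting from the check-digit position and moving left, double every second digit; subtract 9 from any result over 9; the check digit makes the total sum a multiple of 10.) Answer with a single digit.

4

Partial digits right→left: 0 9 2 8 4 5 6 0 2 5
Double every second digit counting from the check-digit position (so the 1st, 3rd, 5th, ... of the partial from the right).
  doubled (with −9 where >9): 0 4 8 3 4 → sum 19
  kept as-is: 9 8 5 0 5 → sum 27
Total = 19 + 27 = 46.
Check digit = (10 − (46 mod 10)) mod 10 = 4.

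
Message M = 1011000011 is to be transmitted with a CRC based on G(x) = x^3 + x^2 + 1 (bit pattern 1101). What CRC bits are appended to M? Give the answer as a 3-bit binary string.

000

Append 3 zeros: 1011000011000. Divide by 1101 (XOR where the leading bit is 1):
  pos 0: 1011 XOR 1101 = 0110
  pos 1: 1100 XOR 1101 = 0001
  pos 4: 1000 XOR 1101 = 0101
  pos 5: 1011 XOR 1101 = 0110
  pos 6: 1101 XOR 1101 = 0000
Remainder (last 3 bits) = 000. This is the CRC / FCS.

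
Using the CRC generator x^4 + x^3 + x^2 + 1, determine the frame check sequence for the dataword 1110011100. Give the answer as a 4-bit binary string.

Append 4 zeros: 11100111000000. Divide by 11101 (XOR where the leading bit is 1):
  pos 0: 11100 XOR 11101 = 00001
  pos 4: 11110 XOR 11101 = 00011
  pos 7: 11000 XOR 11101 = 00101
  pos 9: 10100 XOR 11101 = 01001
Remainder (last 4 bits) = 1001. This is the CRC / FCS.

1001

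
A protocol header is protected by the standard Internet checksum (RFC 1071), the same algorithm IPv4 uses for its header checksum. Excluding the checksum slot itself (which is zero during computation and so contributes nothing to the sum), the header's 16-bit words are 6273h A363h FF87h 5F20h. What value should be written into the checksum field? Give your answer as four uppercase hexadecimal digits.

9B80

One's-complement addition (fold any carry out of bit 15 back into bit 0):
  0x6273 + 0xA363 = 0x105D6 → wrap carry → 0x05D7
  0x05D7 + 0xFF87 = 0x1055E → wrap carry → 0x055F
  0x055F + 0x5F20 = 0x0647F
One's-complement sum = 0x647F.
Checksum = ~0x647F & 0xFFFF = 0x9B80.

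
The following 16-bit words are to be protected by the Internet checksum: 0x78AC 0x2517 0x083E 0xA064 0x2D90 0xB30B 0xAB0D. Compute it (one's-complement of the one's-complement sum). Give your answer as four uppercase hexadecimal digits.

One's-complement addition (fold any carry out of bit 15 back into bit 0):
  0x78AC + 0x2517 = 0x09DC3
  0x9DC3 + 0x083E = 0x0A601
  0xA601 + 0xA064 = 0x14665 → wrap carry → 0x4666
  0x4666 + 0x2D90 = 0x073F6
  0x73F6 + 0xB30B = 0x12701 → wrap carry → 0x2702
  0x2702 + 0xAB0D = 0x0D20F
One's-complement sum = 0xD20F.
Checksum = ~0xD20F & 0xFFFF = 0x2DF0.

2DF0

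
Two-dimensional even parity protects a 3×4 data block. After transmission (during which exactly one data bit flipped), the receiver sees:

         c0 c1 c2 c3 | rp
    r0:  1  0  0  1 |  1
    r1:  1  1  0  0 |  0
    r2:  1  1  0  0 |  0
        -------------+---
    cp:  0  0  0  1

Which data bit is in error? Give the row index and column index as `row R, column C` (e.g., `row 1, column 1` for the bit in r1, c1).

row 0, column 0

Recompute each row's even parity and compare to rp:
  r0: data parity 0, sent rp 1 → mismatch
  r1: data parity 0, sent rp 0 → ok
  r2: data parity 0, sent rp 0 → ok
Recompute each column's even parity and compare to cp:
  c0: data parity 1, sent cp 0 → mismatch
  c1: data parity 0, sent cp 0 → ok
  c2: data parity 0, sent cp 0 → ok
  c3: data parity 1, sent cp 1 → ok
Exactly one row (r0) and one column (c0) fail → the flipped bit is at their intersection.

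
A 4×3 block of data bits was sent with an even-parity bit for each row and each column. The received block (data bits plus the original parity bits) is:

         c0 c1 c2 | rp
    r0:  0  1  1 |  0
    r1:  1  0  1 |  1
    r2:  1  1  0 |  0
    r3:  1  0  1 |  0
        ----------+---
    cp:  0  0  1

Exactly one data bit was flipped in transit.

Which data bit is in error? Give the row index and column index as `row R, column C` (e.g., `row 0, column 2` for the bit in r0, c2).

row 1, column 0

Recompute each row's even parity and compare to rp:
  r0: data parity 0, sent rp 0 → ok
  r1: data parity 0, sent rp 1 → mismatch
  r2: data parity 0, sent rp 0 → ok
  r3: data parity 0, sent rp 0 → ok
Recompute each column's even parity and compare to cp:
  c0: data parity 1, sent cp 0 → mismatch
  c1: data parity 0, sent cp 0 → ok
  c2: data parity 1, sent cp 1 → ok
Exactly one row (r1) and one column (c0) fail → the flipped bit is at their intersection.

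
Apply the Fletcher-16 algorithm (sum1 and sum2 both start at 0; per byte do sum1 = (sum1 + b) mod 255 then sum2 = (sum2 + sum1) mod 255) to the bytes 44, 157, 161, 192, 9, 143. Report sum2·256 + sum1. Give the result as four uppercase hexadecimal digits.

Running sums (mod 255):
  after byte 0 (44): sum1=44, sum2=44
  after byte 1 (157): sum1=201, sum2=245
  after byte 2 (161): sum1=107, sum2=97
  after byte 3 (192): sum1=44, sum2=141
  after byte 4 (9): sum1=53, sum2=194
  after byte 5 (143): sum1=196, sum2=135
Checksum = sum2·256 + sum1 = 135·256 + 196 = 34756 = 0x87C4.

87C4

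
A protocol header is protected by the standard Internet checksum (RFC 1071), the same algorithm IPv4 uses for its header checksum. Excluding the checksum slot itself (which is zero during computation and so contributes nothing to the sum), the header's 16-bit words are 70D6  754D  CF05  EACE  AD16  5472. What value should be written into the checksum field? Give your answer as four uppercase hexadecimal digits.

One's-complement addition (fold any carry out of bit 15 back into bit 0):
  0x70D6 + 0x754D = 0x0E623
  0xE623 + 0xCF05 = 0x1B528 → wrap carry → 0xB529
  0xB529 + 0xEACE = 0x19FF7 → wrap carry → 0x9FF8
  0x9FF8 + 0xAD16 = 0x14D0E → wrap carry → 0x4D0F
  0x4D0F + 0x5472 = 0x0A181
One's-complement sum = 0xA181.
Checksum = ~0xA181 & 0xFFFF = 0x5E7E.

5E7E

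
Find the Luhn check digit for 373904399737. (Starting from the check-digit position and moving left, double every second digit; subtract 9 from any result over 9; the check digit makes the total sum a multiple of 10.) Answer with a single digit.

Partial digits right→left: 7 3 7 9 9 3 4 0 9 3 7 3
Double every second digit counting from the check-digit position (so the 1st, 3rd, 5th, ... of the partial from the right).
  doubled (with −9 where >9): 5 5 9 8 9 5 → sum 41
  kept as-is: 3 9 3 0 3 3 → sum 21
Total = 41 + 21 = 62.
Check digit = (10 − (62 mod 10)) mod 10 = 8.

8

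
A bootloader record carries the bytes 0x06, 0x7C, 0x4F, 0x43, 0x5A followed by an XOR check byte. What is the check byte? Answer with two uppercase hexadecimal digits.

2C

XOR the bytes together:
  start with 0x06
  0x06 ⊕ 0x7C = 0x7A
  0x7A ⊕ 0x4F = 0x35
  0x35 ⊕ 0x43 = 0x76
  0x76 ⊕ 0x5A = 0x2C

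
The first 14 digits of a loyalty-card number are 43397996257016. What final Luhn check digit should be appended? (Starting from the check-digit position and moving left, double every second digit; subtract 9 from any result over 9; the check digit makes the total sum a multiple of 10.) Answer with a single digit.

6

Partial digits right→left: 6 1 0 7 5 2 6 9 9 7 9 3 3 4
Double every second digit counting from the check-digit position (so the 1st, 3rd, 5th, ... of the partial from the right).
  doubled (with −9 where >9): 3 0 1 3 9 9 6 → sum 31
  kept as-is: 1 7 2 9 7 3 4 → sum 33
Total = 31 + 33 = 64.
Check digit = (10 − (64 mod 10)) mod 10 = 6.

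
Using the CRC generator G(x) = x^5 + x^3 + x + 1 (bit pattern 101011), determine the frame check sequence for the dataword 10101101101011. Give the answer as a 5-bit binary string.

Append 5 zeros: 1010110110101100000. Divide by 101011 (XOR where the leading bit is 1):
  pos 0: 101011 XOR 101011 = 000000
  pos 7: 110101 XOR 101011 = 011110
  pos 8: 111101 XOR 101011 = 010110
  pos 9: 101100 XOR 101011 = 000111
  pos 12: 111000 XOR 101011 = 010011
  pos 13: 100110 XOR 101011 = 001101
Remainder (last 5 bits) = 01101. This is the CRC / FCS.

01101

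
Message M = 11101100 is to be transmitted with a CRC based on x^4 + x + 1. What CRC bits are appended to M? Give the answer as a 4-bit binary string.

0100

Append 4 zeros: 111011000000. Divide by 10011 (XOR where the leading bit is 1):
  pos 0: 11101 XOR 10011 = 01110
  pos 1: 11101 XOR 10011 = 01110
  pos 2: 11100 XOR 10011 = 01111
  pos 3: 11110 XOR 10011 = 01101
  pos 4: 11010 XOR 10011 = 01001
  pos 5: 10010 XOR 10011 = 00001
Remainder (last 4 bits) = 0100. This is the CRC / FCS.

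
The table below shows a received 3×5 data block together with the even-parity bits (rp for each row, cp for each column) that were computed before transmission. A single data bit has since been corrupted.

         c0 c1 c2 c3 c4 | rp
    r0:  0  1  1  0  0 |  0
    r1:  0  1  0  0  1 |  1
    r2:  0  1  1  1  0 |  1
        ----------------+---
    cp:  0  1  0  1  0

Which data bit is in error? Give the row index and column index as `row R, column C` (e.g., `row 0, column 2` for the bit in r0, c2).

row 1, column 4

Recompute each row's even parity and compare to rp:
  r0: data parity 0, sent rp 0 → ok
  r1: data parity 0, sent rp 1 → mismatch
  r2: data parity 1, sent rp 1 → ok
Recompute each column's even parity and compare to cp:
  c0: data parity 0, sent cp 0 → ok
  c1: data parity 1, sent cp 1 → ok
  c2: data parity 0, sent cp 0 → ok
  c3: data parity 1, sent cp 1 → ok
  c4: data parity 1, sent cp 0 → mismatch
Exactly one row (r1) and one column (c4) fail → the flipped bit is at their intersection.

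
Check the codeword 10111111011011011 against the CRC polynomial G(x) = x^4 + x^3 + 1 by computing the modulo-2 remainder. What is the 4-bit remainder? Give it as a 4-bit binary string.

Modulo-2 division of 10111111011011011 by 11001:
  pos 0: 10111 XOR 11001 = 01110
  pos 1: 11101 XOR 11001 = 00100
  pos 3: 10011 XOR 11001 = 01010
  pos 4: 10100 XOR 11001 = 01101
  pos 5: 11011 XOR 11001 = 00010
  pos 8: 10101 XOR 11001 = 01100
  pos 9: 11001 XOR 11001 = 00000
Remainder = 0011 (nonzero — an error is detected).

0011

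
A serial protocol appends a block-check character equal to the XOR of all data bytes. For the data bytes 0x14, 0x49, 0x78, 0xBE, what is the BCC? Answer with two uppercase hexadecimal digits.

9B

XOR the bytes together:
  start with 0x14
  0x14 ⊕ 0x49 = 0x5D
  0x5D ⊕ 0x78 = 0x25
  0x25 ⊕ 0xBE = 0x9B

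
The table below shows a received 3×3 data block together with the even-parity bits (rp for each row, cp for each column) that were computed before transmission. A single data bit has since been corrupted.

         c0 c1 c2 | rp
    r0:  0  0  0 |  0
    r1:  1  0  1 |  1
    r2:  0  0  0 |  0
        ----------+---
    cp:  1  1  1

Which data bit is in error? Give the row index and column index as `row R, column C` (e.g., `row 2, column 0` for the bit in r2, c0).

row 1, column 1

Recompute each row's even parity and compare to rp:
  r0: data parity 0, sent rp 0 → ok
  r1: data parity 0, sent rp 1 → mismatch
  r2: data parity 0, sent rp 0 → ok
Recompute each column's even parity and compare to cp:
  c0: data parity 1, sent cp 1 → ok
  c1: data parity 0, sent cp 1 → mismatch
  c2: data parity 1, sent cp 1 → ok
Exactly one row (r1) and one column (c1) fail → the flipped bit is at their intersection.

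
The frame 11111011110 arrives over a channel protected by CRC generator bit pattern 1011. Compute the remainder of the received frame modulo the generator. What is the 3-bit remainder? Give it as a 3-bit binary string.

010

Modulo-2 division of 11111011110 by 1011:
  pos 0: 1111 XOR 1011 = 0100
  pos 1: 1001 XOR 1011 = 0010
  pos 3: 1001 XOR 1011 = 0010
  pos 5: 1011 XOR 1011 = 0000
Remainder = 010 (nonzero — an error is detected).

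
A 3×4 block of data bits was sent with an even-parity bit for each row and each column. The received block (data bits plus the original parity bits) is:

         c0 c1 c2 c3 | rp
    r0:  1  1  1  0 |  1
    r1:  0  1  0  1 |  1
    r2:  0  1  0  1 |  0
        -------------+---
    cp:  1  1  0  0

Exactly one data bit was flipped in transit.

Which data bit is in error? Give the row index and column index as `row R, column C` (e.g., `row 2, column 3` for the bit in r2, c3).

row 1, column 2

Recompute each row's even parity and compare to rp:
  r0: data parity 1, sent rp 1 → ok
  r1: data parity 0, sent rp 1 → mismatch
  r2: data parity 0, sent rp 0 → ok
Recompute each column's even parity and compare to cp:
  c0: data parity 1, sent cp 1 → ok
  c1: data parity 1, sent cp 1 → ok
  c2: data parity 1, sent cp 0 → mismatch
  c3: data parity 0, sent cp 0 → ok
Exactly one row (r1) and one column (c2) fail → the flipped bit is at their intersection.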